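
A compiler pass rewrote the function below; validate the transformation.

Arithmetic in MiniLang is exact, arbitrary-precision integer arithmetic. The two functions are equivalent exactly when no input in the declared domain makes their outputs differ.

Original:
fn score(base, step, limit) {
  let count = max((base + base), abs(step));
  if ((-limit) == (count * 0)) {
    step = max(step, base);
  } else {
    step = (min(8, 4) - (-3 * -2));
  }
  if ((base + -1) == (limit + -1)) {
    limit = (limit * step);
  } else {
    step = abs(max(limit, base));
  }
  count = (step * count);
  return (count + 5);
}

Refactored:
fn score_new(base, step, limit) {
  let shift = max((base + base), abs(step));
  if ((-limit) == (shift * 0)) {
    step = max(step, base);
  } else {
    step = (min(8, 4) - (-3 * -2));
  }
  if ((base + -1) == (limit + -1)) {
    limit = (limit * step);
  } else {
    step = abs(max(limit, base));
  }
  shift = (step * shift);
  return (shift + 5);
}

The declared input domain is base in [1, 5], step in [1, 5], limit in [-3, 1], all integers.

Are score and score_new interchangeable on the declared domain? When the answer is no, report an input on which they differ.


This is a faithful refactor — local variable names differ, but the computed results match everywhere.
As a probe, take base=5, step=3, limit=-3: score runs count := 10 | ((-limit) == (count * 0)): false | step := -2 | ((base + -1) == (limit + -1)): false | step := 5 | count := 50 | result 55; score_new runs shift := 10 | ((-limit) == (shift * 0)): false | step := -2 | ((base + -1) == (limit + -1)): false | step := 5 | shift := 50 | result 55; both end at 55.
Across all 125 domain points the two functions coincide.
verdict: equivalent


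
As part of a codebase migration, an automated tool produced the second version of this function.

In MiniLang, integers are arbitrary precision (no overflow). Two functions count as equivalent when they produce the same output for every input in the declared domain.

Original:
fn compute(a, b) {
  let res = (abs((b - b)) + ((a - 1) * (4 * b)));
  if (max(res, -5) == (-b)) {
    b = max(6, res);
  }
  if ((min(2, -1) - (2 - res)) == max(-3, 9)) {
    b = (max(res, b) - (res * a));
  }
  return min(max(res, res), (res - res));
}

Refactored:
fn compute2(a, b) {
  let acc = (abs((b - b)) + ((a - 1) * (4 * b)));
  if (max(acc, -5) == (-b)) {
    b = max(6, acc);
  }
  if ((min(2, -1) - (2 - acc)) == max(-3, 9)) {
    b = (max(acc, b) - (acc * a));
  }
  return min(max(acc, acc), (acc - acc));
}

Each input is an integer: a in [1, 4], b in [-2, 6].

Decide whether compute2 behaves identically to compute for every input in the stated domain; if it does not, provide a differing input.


This is a faithful refactor — local variable names differ, but the computed results match everywhere.
As a probe, take a=3, b=-1: compute runs res := -8 | (max(res, -5) == (-b)): false | ((min(2, -1) - (2 - res)) == max(-3, 9)): false | result -8; compute2 runs acc := -8 | (max(acc, -5) == (-b)): false | ((min(2, -1) - (2 - acc)) == max(-3, 9)): false | result -8; both end at -8.
Sweeping the whole domain (36 inputs) finds no disagreement.
verdict: equivalent


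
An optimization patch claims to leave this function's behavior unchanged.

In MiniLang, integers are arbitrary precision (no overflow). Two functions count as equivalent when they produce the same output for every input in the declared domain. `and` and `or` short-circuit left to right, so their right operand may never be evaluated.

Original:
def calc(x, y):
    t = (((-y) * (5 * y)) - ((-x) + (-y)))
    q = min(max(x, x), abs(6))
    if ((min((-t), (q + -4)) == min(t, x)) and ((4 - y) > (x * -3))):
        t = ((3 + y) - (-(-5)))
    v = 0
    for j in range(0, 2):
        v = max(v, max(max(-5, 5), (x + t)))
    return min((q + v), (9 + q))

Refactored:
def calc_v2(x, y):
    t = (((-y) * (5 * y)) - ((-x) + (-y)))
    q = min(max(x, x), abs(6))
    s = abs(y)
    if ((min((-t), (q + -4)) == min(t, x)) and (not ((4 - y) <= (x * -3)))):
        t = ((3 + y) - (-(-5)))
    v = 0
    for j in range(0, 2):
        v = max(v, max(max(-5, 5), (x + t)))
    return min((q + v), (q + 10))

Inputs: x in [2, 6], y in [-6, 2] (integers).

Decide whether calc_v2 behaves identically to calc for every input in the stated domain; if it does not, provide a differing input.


There is a counterexample at x=5, y=0: 14 on one side, 15 on the other.
calc: t := 5 | q := 5 | ((min((-t), (q + -4)) == min(t, x)) and ((4 - y) > (x * -3))): false | v := 0 | iter j=0: | v := 10 | iter j=1: | v := 10 | result 14
calc_v2: t := 5 | q := 5 | s := 0 | ((min((-t), (q + -4)) == min(t, x)) and (not ((4 - y) <= (x * -3)))): false | v := 0 | iter j=0: | v := 10 | iter j=1: | v := 10 | result 15
verdict: not equivalent; witness: x=5, y=0


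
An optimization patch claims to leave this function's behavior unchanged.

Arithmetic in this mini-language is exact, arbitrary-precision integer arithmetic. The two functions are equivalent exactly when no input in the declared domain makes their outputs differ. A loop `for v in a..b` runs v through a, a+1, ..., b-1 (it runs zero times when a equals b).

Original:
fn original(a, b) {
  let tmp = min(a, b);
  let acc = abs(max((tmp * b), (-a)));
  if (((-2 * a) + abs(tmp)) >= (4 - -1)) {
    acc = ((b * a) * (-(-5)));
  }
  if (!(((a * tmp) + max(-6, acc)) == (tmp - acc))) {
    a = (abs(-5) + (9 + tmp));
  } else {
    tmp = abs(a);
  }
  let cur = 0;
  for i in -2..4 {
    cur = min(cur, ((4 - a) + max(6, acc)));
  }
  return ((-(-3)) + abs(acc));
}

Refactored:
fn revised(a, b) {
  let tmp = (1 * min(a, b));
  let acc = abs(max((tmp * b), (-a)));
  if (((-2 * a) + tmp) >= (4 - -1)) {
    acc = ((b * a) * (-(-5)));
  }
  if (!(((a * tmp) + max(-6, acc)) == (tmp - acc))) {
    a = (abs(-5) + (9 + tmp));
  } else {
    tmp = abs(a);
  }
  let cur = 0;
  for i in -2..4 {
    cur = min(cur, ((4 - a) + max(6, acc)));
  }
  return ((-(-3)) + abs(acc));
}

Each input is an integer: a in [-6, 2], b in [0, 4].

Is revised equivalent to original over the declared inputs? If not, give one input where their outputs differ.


Not equivalent: a=-4, b=0 separates them (3 vs 7).
original: tmp = -4; acc = 4; (((-2 * a) + abs(tmp)) >= (4 - -1)) -> true; acc = 0; (!(((a * tmp) + max(-6, acc)) == (tmp - acc))) -> true; a = 10; cur = 0; [i=-2]; cur = 0; [i=-1]; cur = 0; [i=0]; cur = 0; [i=1]; cur = 0; [i=2]; cur = 0; [i=3]; cur = 0; return 3
revised: tmp = -4; acc = 4; (((-2 * a) + tmp) >= (4 - -1)) -> false; (!(((a * tmp) + max(-6, acc)) == (tmp - acc))) -> true; a = 10; cur = 0; [i=-2]; cur = 0; [i=-1]; cur = 0; [i=0]; cur = 0; [i=1]; cur = 0; [i=2]; cur = 0; [i=3]; cur = 0; return 7
verdict: not equivalent; witness: a=-4, b=0


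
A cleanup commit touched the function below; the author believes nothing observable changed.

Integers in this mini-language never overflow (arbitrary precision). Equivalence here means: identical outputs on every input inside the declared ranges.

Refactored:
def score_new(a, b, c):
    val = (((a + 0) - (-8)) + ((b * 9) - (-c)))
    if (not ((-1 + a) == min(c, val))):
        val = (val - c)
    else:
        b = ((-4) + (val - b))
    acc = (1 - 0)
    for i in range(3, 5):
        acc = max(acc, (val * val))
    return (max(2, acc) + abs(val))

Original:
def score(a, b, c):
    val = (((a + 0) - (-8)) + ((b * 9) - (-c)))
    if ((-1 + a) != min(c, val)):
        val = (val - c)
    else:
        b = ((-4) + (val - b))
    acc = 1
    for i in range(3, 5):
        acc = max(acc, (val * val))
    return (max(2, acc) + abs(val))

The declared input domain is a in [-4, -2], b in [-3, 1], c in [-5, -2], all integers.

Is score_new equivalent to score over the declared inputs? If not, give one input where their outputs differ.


Behavior is preserved: although boolean connective usage differs; also constant usage differs; also comparison usage differs; also arithmetic usage differs, the outputs never diverge.
Spot check at a=-3, b=-2, c=-5 — score: val = -18; ((-1 + a) != min(c, val)) -> true; val = -13; acc = 1; [i=3]; acc = 169; [i=4]; acc = 169; return 182. score_new: val = -18; (not ((-1 + a) == min(c, val))) -> true; val = -13; acc = 1; [i=3]; acc = 169; [i=4]; acc = 169; return 182. Both give 182.
Every one of the 60 inputs gives matching results.
verdict: equivalent


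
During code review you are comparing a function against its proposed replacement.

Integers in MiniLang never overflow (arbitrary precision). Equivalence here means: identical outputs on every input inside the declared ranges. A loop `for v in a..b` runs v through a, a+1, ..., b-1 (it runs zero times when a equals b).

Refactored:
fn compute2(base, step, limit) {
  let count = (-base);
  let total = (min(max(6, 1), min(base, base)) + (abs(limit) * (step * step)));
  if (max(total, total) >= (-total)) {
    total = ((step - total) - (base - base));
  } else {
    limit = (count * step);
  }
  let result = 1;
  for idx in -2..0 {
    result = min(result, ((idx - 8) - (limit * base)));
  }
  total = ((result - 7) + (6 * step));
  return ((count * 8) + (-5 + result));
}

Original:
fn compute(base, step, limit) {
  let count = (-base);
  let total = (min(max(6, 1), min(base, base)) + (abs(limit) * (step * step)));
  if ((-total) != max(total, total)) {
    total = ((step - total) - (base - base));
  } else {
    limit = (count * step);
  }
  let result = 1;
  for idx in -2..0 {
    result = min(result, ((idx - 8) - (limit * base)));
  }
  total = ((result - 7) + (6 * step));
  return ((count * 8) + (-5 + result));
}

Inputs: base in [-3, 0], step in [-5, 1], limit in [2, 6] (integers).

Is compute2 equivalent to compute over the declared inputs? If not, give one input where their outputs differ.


Run the pair on base=-3, step=-1, limit=2.
compute: count = 3; total = -1; ((-total) != max(total, total)) -> true; total = 0; result = 1; [idx=-2]; result = -4; [idx=-1]; result = -4; total = -17; return 15
compute2: count = 3; total = -1; (max(total, total) >= (-total)) -> false; limit = -3; result = 1; [idx=-2]; result = -19; [idx=-1]; result = -19; total = -32; return 0
15 against 0: the behavior changed.
verdict: not equivalent; witness: base=-3, step=-1, limit=2


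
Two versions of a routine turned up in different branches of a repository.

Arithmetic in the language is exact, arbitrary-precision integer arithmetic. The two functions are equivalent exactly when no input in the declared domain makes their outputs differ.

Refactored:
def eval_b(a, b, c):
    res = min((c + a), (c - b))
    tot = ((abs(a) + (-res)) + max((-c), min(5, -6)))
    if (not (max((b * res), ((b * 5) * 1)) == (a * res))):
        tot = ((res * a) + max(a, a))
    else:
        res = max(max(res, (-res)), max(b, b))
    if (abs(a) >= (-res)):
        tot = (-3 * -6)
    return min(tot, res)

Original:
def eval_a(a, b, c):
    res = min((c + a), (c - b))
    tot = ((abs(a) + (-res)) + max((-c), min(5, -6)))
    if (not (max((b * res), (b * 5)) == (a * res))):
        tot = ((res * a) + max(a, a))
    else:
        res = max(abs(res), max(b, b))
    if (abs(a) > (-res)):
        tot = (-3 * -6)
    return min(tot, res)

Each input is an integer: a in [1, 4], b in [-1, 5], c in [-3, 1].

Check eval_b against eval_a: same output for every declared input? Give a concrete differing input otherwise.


There is a counterexample at a=3, b=0, c=-3: -6 on one side, -3 on the other.
eval_a: res=-3, then tot=9, then (not (max((b * res), (b * 5)) == (a * res))) is true, then tot=-6, then (abs(a) > (-res)) is false, then returns -6
eval_b: res=-3, then tot=9, then (not (max((b * res), ((b * 5) * 1)) == (a * res))) is true, then tot=-6, then (abs(a) >= (-res)) is true, then tot=18, then returns -3
verdict: not equivalent; witness: a=3, b=0, c=-3


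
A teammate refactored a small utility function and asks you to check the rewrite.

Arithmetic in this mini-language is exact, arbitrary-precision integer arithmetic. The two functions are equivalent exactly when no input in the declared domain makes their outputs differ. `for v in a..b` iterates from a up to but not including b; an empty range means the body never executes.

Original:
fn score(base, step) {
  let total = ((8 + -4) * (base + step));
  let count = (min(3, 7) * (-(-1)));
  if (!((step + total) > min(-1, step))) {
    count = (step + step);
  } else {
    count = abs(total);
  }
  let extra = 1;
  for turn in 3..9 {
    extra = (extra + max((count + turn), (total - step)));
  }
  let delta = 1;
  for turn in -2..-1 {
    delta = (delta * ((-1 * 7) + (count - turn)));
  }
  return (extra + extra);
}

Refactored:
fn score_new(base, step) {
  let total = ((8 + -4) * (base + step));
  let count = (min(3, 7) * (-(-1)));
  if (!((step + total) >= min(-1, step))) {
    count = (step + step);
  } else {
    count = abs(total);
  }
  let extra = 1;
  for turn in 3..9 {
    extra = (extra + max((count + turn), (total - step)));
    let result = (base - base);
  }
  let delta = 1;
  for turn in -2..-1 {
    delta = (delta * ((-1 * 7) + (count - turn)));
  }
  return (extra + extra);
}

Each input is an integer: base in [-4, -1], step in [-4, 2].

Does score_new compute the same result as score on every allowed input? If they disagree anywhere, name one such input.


The suspicious edit (`((step + total) > min(-1, step))` became `((step + total) >= min(-1, step))`) never changes the result for any input inside the declared domain.
As a probe, take base=-1, step=2: score runs total=4, then count=3, then (!((step + total) > min(-1, step))) is false, then count=4, then extra=1, then (turn=3), then extra=8, then (turn=4), then extra=16, then (turn=5), then extra=25, then (turn=6), then extra=35, then (turn=7), then extra=46, then (turn=8), then extra=58, then delta=1, then (turn=-2), then delta=-1, then returns 116; score_new runs total=4, then count=3, then (!((step + total) >= min(-1, step))) is false, then count=4, then extra=1, then (turn=3), then extra=8, then result=0, then (turn=4), then extra=16, then result=0, then (turn=5), then extra=25, then result=0, then (turn=6), then extra=35, then result=0, then (turn=7), then extra=46, then result=0, then (turn=8), then extra=58, then result=0, then delta=1, then (turn=-2), then delta=-1, then returns 116; both end at 116.
Across all 28 domain points the two functions coincide.
verdict: equivalent


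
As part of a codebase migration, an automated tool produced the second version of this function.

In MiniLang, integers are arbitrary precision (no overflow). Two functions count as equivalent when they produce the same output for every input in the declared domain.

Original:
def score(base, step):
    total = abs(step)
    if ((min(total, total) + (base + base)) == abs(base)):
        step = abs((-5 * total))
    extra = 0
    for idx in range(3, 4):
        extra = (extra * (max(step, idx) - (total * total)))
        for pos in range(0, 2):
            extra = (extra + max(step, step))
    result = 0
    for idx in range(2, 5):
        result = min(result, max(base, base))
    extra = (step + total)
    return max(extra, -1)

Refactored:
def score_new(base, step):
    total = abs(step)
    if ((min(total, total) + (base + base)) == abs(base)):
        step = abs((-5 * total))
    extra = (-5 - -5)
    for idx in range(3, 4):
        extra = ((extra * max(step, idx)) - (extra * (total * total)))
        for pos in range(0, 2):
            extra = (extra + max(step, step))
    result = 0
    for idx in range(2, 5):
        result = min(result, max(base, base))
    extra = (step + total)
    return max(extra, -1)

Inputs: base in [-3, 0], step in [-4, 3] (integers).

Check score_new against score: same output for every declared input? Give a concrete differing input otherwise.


Side by side, the visible changes include: arithmetic usage differs, and constant usage differs.
As a probe, take base=-3, step=-3: score runs total=3, then ((min(total, total) + (base + base)) == abs(base)) is false, then extra=0, then (idx=3), then extra=0, then (pos=0), then extra=-3, then (pos=1), then extra=-6, then result=0, then (idx=2), then result=-3, then (idx=3), then result=-3, then (idx=4), then result=-3, then extra=0, then returns 0; score_new runs total=3, then ((min(total, total) + (base + base)) == abs(base)) is false, then extra=0, then (idx=3), then extra=0, then (pos=0), then extra=-3, then (pos=1), then extra=-6, then result=0, then (idx=2), then result=-3, then (idx=3), then result=-3, then (idx=4), then result=-3, then extra=0, then returns 0; both end at 0.
Sweeping the whole domain (32 inputs) finds no disagreement.
verdict: equivalent


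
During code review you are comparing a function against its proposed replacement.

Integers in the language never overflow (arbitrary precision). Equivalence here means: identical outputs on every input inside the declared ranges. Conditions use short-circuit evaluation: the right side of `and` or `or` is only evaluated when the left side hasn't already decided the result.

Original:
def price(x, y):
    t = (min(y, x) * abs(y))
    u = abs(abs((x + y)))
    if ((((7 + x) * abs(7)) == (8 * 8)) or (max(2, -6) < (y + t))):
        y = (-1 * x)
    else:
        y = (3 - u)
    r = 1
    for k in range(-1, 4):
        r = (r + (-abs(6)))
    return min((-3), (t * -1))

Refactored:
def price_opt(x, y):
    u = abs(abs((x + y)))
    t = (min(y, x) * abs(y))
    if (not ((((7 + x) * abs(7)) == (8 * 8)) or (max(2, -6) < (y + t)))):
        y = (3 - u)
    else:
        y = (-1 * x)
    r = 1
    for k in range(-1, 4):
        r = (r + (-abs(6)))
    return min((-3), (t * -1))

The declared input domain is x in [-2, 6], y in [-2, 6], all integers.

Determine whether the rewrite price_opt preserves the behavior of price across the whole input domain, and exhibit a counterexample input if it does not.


Differences: boolean connective usage differs — yet all 81 inputs agree.
verdict: equivalent


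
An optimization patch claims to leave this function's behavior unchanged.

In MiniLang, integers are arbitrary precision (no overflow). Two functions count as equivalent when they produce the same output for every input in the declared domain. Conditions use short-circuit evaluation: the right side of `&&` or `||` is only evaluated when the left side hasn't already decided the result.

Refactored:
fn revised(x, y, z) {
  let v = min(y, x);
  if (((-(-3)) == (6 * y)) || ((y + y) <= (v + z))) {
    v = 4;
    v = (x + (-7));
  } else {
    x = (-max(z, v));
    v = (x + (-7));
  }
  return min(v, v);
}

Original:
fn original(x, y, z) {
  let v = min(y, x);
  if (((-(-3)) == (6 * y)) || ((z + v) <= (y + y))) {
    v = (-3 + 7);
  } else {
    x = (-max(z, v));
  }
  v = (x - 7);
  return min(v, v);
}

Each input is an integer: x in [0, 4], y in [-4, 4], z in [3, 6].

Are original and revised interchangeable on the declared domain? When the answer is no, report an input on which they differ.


Consider the input x=0, y=-4, z=3.
original: v=-4, then (((-(-3)) == (6 * y)) || ((z + v) <= (y + y))) is false, then x=-3, then v=-10, then returns -10
revised: v=-4, then (((-(-3)) == (6 * y)) || ((y + y) <= (v + z))) is true, then v=4, then v=-7, then returns -7
-10 against -7: the behavior changed.
verdict: not equivalent; witness: x=0, y=-4, z=3


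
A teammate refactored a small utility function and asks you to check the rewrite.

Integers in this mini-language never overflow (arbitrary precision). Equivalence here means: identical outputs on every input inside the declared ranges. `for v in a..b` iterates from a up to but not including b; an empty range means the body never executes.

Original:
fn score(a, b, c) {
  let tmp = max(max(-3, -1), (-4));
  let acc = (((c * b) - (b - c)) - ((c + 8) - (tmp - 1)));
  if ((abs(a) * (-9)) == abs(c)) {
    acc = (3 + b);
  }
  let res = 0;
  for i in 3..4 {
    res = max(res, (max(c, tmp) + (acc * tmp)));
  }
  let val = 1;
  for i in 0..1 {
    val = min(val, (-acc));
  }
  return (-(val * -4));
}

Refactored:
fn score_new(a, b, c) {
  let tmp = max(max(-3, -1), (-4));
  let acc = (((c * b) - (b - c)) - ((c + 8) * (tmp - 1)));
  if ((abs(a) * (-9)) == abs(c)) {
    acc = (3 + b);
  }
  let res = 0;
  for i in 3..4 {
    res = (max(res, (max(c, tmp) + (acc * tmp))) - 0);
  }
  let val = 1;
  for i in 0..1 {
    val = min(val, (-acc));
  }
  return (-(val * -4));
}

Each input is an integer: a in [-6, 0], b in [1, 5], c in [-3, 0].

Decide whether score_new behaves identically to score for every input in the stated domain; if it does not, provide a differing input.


There is a counterexample at a=-6, b=1, c=-3: 4 on one side, -12 on the other.
score: tmp := -1 | acc := -14 | ((abs(a) * (-9)) == abs(c)): false | res := 0 | iter i=3: | res := 13 | val := 1 | iter i=0: | val := 1 | result 4
score_new: tmp := -1 | acc := 3 | ((abs(a) * (-9)) == abs(c)): false | res := 0 | iter i=3: | res := 0 | val := 1 | iter i=0: | val := -3 | result -12
verdict: not equivalent; witness: a=-6, b=1, c=-3


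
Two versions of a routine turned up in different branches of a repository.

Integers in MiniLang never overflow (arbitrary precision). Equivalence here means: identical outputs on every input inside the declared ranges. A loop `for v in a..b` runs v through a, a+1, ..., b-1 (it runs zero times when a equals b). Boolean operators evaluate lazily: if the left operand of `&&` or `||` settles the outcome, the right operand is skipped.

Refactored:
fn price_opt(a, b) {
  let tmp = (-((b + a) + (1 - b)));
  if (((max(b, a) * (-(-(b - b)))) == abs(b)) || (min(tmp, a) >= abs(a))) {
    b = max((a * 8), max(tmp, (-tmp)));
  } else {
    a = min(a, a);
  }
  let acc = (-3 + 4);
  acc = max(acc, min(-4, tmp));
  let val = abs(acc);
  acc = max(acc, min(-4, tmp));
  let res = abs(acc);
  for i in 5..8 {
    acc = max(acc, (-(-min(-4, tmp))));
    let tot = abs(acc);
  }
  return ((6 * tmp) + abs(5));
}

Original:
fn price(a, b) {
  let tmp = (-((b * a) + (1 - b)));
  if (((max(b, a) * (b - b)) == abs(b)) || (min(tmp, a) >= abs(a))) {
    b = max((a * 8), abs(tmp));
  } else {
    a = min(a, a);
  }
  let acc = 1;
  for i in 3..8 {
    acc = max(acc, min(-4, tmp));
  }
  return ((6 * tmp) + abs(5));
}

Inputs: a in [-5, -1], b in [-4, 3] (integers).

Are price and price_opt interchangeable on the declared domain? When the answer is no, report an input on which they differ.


Not equivalent: a=-5, b=-4 separates them (-145 vs 29).
price: tmp := -25 | (((max(b, a) * (b - b)) == abs(b)) || (min(tmp, a) >= abs(a))): false | a := -5 | acc := 1 | iter i=3: | acc := 1 | iter i=4: | acc := 1 | iter i=5: | acc := 1 | iter i=6: | acc := 1 | iter i=7: | acc := 1 | result -145
price_opt: tmp := 4 | (((max(b, a) * (-(-(b - b)))) == abs(b)) || (min(tmp, a) >= abs(a))): false | a := -5 | acc := 1 | acc := 1 | val := 1 | acc := 1 | res := 1 | iter i=5: | acc := 1 | tot := 1 | iter i=6: | acc := 1 | tot := 1 | iter i=7: | acc := 1 | tot := 1 | result 29
verdict: not equivalent; witness: a=-5, b=-4


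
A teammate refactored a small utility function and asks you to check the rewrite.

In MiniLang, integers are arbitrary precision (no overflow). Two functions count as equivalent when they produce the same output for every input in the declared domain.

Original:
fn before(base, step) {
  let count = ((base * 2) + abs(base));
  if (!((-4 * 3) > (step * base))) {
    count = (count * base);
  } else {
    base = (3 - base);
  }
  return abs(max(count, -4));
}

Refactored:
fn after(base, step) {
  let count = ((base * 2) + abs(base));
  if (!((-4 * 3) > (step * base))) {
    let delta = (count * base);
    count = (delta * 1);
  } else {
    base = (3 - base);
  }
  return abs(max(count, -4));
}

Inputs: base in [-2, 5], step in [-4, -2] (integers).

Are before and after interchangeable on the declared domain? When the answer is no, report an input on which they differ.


Equivalent — the differences include constant usage differs; also arithmetic usage differs; also statement counts differ; also local variable names differ, yet no declared input distinguishes the two.
As a probe, take base=-2, step=-2: before runs count=-2, then (!((-4 * 3) > (step * base))) is true, then count=4, then returns 4; after runs count=-2, then (!((-4 * 3) > (step * base))) is true, then delta=4, then count=4, then returns 4; both end at 4.
Every one of the 24 inputs gives matching results.
verdict: equivalent


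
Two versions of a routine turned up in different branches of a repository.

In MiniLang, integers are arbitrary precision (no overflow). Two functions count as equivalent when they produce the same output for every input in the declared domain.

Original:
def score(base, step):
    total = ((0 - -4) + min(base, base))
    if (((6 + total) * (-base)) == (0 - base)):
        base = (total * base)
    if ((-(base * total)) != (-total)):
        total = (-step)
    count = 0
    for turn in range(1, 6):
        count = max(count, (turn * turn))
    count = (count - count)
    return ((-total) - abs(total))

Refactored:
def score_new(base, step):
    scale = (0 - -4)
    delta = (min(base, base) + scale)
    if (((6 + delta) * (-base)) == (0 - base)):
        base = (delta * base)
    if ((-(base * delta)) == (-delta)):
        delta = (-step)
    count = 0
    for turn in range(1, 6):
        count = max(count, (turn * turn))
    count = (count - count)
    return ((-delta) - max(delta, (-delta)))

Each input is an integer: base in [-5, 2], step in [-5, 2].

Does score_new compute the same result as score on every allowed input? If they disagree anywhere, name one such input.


base=-5, step=-5 yields -10 from score but 0 from score_new.
verdict: not equivalent; witness: base=-5, step=-5


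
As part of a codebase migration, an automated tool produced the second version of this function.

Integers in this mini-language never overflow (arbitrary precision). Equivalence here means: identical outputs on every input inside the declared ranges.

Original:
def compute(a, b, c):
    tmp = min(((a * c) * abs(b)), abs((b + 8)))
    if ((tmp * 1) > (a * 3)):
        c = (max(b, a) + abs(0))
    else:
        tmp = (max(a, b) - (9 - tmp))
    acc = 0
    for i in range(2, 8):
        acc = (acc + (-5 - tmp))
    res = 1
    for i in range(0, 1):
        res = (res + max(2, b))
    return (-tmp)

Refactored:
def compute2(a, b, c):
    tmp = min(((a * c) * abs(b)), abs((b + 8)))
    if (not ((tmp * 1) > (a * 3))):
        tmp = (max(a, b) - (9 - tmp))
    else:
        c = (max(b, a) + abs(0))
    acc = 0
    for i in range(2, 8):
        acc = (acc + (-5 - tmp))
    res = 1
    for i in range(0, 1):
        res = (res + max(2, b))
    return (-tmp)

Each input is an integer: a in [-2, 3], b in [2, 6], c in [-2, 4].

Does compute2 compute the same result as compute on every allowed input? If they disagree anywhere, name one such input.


Changes here: boolean connective usage differs; the full 210-point sweep finds no disagreement.
verdict: equivalent


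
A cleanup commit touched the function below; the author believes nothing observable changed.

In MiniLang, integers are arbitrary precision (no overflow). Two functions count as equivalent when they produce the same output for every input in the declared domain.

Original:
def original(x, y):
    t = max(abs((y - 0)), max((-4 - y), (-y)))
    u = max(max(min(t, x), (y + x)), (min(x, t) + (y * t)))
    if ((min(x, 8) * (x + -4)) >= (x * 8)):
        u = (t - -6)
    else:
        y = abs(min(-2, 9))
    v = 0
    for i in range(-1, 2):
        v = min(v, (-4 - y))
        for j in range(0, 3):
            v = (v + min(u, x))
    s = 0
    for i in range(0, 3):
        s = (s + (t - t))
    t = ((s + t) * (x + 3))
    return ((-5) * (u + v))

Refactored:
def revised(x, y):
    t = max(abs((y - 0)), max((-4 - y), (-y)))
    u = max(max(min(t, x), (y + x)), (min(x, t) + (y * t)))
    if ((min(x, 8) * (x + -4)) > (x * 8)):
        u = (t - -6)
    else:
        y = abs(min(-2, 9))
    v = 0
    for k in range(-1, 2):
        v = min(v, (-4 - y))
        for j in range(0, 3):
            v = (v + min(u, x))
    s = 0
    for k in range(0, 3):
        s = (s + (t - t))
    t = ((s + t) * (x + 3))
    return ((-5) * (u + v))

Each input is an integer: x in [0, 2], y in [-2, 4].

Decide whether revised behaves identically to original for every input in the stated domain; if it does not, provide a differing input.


Try x=0, y=-2.
original: t = 2; u = 0; ((min(x, 8) * (x + -4)) >= (x * 8)) -> true; u = 8; v = 0; [i=-1]; v = -2; [j=0]; v = -2; [j=1]; v = -2; [j=2]; v = -2; [i=0]; v = -2; [j=0]; v = -2; [j=1]; v = -2; [j=2]; v = -2; [i=1]; v = -2; [j=0]; v = -2; [j=1]; v = -2; [j=2]; v = -2; s = 0; [i=0]; s = 0; [i=1]; s = 0; [i=2]; s = 0; t = 6; return -30
revised: t = 2; u = 0; ((min(x, 8) * (x + -4)) > (x * 8)) -> false; y = 2; v = 0; [k=-1]; v = -6; [j=0]; v = -6; [j=1]; v = -6; [j=2]; v = -6; [k=0]; v = -6; [j=0]; v = -6; [j=1]; v = -6; [j=2]; v = -6; [k=1]; v = -6; [j=0]; v = -6; [j=1]; v = -6; [j=2]; v = -6; s = 0; [k=0]; s = 0; [k=1]; s = 0; [k=2]; s = 0; t = 6; return 30
-30 and 30 differ, so these are not the same function on this domain.
verdict: not equivalent; witness: x=0, y=-2


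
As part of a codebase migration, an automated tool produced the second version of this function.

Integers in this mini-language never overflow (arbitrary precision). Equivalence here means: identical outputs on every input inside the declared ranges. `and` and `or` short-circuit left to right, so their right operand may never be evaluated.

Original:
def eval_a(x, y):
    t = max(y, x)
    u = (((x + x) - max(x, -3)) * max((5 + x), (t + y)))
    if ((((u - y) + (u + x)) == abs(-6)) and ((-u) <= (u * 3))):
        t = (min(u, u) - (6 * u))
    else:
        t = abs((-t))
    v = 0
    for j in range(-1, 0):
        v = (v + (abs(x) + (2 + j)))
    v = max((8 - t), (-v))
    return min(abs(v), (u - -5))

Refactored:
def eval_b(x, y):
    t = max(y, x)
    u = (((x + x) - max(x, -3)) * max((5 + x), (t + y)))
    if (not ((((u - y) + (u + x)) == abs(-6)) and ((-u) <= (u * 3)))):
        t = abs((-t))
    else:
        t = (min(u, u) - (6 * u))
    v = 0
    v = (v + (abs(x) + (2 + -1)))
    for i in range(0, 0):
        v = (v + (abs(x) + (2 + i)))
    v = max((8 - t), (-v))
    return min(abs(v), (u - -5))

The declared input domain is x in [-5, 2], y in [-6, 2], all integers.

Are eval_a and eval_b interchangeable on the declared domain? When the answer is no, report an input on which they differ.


Comparing the listings, the differences include: arithmetic usage differs, plus local variable names differ, plus boolean connective usage differs, plus statement counts differ, plus loop structure differs, plus min/max/abs usage differs, plus constant usage differs.
As a probe, take x=-1, y=1: eval_a runs t=1, then u=-4, then ((((u - y) + (u + x)) == abs(-6)) and ((-u) <= (u * 3))) is false, then t=1, then v=0, then (j=-1), then v=2, then v=7, then returns 1; eval_b runs t=1, then u=-4, then (not ((((u - y) + (u + x)) == abs(-6)) and ((-u) <= (u * 3)))) is true, then t=1, then v=0, then v=2, then the loop over i runs zero times, then v=7, then returns 1; both end at 1.
Every one of the 72 inputs gives matching results.
verdict: equivalent


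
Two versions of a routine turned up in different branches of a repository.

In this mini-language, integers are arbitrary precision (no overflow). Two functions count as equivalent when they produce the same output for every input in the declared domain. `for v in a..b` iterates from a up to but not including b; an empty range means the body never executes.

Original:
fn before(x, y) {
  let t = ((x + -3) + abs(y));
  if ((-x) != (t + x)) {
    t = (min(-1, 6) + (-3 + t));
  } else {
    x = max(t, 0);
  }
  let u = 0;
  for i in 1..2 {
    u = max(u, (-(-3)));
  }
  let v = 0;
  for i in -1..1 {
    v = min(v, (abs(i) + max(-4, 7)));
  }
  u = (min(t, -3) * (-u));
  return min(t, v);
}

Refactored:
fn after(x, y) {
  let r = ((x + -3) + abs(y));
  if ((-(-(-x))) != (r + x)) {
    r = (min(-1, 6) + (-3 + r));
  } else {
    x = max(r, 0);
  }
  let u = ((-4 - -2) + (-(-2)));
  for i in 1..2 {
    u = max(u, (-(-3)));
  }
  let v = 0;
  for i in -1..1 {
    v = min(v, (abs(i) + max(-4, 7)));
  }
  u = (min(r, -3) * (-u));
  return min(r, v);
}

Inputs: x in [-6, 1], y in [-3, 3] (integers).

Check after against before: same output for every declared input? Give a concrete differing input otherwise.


Comparing the listings, the differences include: arithmetic usage differs; also constant usage differs; also local variable names differ.
Spot check at x=1, y=0 — before: t = -2; ((-x) != (t + x)) -> false; x = 0; u = 0; [i=1]; u = 3; v = 0; [i=-1]; v = 0; [i=0]; v = 0; u = 9; return -2. after: r = -2; ((-(-(-x))) != (r + x)) -> false; x = 0; u = 0; [i=1]; u = 3; v = 0; [i=-1]; v = 0; [i=0]; v = 0; u = 9; return -2. Both give -2.
Checked all 56 inputs in the declared domain: the outputs agree on every one.
verdict: equivalent


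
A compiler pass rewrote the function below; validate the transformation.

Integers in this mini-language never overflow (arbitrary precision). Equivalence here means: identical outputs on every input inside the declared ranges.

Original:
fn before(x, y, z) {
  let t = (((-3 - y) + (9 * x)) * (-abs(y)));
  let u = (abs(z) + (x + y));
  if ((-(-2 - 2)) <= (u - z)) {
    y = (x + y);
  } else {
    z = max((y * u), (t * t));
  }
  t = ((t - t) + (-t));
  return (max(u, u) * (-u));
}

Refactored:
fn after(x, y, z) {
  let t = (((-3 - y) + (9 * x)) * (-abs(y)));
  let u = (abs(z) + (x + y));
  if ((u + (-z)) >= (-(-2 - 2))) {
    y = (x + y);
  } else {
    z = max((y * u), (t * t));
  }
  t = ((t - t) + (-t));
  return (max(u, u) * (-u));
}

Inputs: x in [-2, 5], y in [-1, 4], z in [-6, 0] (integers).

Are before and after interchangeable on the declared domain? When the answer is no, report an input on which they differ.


Reading the diff, among the changes: comparison usage differs; and arithmetic usage differs.
Spot check at x=2, y=0, z=-1 — before: t becomes 0; next u becomes 3; next ((-(-2 - 2)) <= (u - z)) evaluates to true; next y becomes 2; next t becomes 0; next final value -9. after: t becomes 0; next u becomes 3; next ((u + (-z)) >= (-(-2 - 2))) evaluates to true; next y becomes 2; next t becomes 0; next final value -9. Both give -9.
Sweeping the whole domain (336 inputs) finds no disagreement.
verdict: equivalent


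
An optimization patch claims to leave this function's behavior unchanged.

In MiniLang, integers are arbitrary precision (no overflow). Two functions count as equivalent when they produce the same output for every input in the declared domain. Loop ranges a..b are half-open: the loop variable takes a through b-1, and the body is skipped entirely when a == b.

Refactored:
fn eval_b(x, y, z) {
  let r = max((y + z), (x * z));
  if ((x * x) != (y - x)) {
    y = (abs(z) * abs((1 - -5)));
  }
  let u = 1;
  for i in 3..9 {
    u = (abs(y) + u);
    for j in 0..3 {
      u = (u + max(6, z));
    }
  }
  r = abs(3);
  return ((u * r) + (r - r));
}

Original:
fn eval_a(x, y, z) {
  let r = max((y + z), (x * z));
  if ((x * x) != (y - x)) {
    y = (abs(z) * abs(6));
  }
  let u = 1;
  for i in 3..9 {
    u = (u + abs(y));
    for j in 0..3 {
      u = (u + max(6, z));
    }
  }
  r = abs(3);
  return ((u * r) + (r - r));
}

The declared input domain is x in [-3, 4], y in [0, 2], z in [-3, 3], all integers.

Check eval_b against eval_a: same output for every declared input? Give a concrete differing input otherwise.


Equivalent — the differences include arithmetic usage differs, plus constant usage differs, yet no declared input distinguishes the two.
Spot check at x=4, y=0, z=1 — eval_a: r=4, then ((x * x) != (y - x)) is true, then y=6, then u=1, then (i=3), then u=7, then (j=0), then u=13, then (j=1), then u=19, then (j=2), then u=25, then (i=4), then u=31, then (j=0), then u=37, then (j=1), then u=43, then (j=2), then u=49, then (i=5), then u=55, then (j=0), then u=61, then (j=1), then u=67, then (j=2), then u=73, then (i=6), then u=79, then (j=0), then u=85, then (j=1), then u=91, then (j=2), then u=97, then (i=7), then u=103, then (j=0), then u=109, then (j=1), then u=115, then (j=2), then u=121, then (i=8), then u=127, then (j=0), then u=133, then (j=1), then u=139, then (j=2), then u=145, then r=3, then returns 435. eval_b: r=4, then ((x * x) != (y - x)) is true, then y=6, then u=1, then (i=3), then u=7, then (j=0), then u=13, then (j=1), then u=19, then (j=2), then u=25, then (i=4), then u=31, then (j=0), then u=37, then (j=1), then u=43, then (j=2), then u=49, then (i=5), then u=55, then (j=0), then u=61, then (j=1), then u=67, then (j=2), then u=73, then (i=6), then u=79, then (j=0), then u=85, then (j=1), then u=91, then (j=2), then u=97, then (i=7), then u=103, then (j=0), then u=109, then (j=1), then u=115, then (j=2), then u=121, then (i=8), then u=127, then (j=0), then u=133, then (j=1), then u=139, then (j=2), then u=145, then r=3, then returns 435. Both give 435.
An exhaustive pass over the 168 declared inputs shows identical outputs.
verdict: equivalent


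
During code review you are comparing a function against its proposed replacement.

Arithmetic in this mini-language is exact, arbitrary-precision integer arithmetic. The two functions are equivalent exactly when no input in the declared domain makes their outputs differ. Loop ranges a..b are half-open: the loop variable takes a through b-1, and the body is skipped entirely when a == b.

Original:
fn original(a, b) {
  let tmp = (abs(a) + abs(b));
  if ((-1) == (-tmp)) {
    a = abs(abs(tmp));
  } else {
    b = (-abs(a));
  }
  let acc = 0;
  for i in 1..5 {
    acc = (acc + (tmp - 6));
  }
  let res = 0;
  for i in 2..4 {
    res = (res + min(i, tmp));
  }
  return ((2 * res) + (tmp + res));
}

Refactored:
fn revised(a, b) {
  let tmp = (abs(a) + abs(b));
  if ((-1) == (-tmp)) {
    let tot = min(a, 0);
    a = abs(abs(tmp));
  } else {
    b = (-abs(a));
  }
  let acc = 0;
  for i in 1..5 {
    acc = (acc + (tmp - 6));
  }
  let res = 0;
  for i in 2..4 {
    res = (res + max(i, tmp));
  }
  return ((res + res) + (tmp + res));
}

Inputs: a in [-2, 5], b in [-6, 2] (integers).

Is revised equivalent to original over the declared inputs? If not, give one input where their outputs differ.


Evaluate both at a=-2, b=-6.
original: tmp = 8; ((-1) == (-tmp)) -> false; b = -2; acc = 0; [i=1]; acc = 2; [i=2]; acc = 4; [i=3]; acc = 6; [i=4]; acc = 8; res = 0; [i=2]; res = 2; [i=3]; res = 5; return 23
revised: tmp = 8; ((-1) == (-tmp)) -> false; b = -2; acc = 0; [i=1]; acc = 2; [i=2]; acc = 4; [i=3]; acc = 6; [i=4]; acc = 8; res = 0; [i=2]; res = 8; [i=3]; res = 16; return 56
23 and 56 differ, so these are not the same function on this domain.
verdict: not equivalent; witness: a=-2, b=-6


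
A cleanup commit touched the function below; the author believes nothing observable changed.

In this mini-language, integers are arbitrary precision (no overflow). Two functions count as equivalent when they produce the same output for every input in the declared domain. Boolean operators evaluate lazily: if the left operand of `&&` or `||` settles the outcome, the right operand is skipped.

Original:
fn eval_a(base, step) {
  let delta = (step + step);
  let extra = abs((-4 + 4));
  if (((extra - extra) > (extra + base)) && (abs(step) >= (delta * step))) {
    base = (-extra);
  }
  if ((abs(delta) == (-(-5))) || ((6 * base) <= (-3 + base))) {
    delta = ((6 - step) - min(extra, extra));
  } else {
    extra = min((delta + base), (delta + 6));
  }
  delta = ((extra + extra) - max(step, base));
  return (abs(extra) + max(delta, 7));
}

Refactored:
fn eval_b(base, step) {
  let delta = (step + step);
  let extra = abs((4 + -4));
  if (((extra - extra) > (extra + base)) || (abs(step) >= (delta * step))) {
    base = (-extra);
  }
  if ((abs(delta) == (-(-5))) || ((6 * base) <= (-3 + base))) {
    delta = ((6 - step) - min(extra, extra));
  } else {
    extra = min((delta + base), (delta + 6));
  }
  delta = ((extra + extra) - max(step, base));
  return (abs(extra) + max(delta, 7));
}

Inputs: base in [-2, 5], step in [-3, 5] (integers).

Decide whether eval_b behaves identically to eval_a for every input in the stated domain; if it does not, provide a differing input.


On input base=-2, step=-3, eval_a returns 7 while eval_b returns 13.
verdict: not equivalent; witness: base=-2, step=-3
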